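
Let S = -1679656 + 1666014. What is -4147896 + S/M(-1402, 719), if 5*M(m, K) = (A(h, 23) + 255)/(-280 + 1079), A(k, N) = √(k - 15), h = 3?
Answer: 2*(-4147896*√3 + 556106635*I)/(-255*I + 2*√3) ≈ -4.3616e+6 + 2902.9*I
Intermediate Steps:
A(k, N) = √(-15 + k)
M(m, K) = 3/47 + 2*I*√3/3995 (M(m, K) = ((√(-15 + 3) + 255)/(-280 + 1079))/5 = ((√(-12) + 255)/799)/5 = ((2*I*√3 + 255)*(1/799))/5 = ((255 + 2*I*√3)*(1/799))/5 = (15/47 + 2*I*√3/799)/5 = 3/47 + 2*I*√3/3995)
S = -13642
-4147896 + S/M(-1402, 719) = -4147896 - 13642/(3/47 + 2*I*√3/3995)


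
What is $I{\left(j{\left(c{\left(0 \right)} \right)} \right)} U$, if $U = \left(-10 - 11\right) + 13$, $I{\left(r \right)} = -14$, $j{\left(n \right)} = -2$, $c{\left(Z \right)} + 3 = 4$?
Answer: $112$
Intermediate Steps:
$c{\left(Z \right)} = 1$ ($c{\left(Z \right)} = -3 + 4 = 1$)
$U = -8$ ($U = \left(-10 - 11\right) + 13 = -21 + 13 = -8$)
$I{\left(j{\left(c{\left(0 \right)} \right)} \right)} U = \left(-14\right) \left(-8\right) = 112$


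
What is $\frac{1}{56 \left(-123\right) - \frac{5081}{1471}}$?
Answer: $- \frac{1471}{10137329} \approx -0.00014511$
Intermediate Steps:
$\frac{1}{56 \left(-123\right) - \frac{5081}{1471}} = \frac{1}{-6888 - \frac{5081}{1471}} = \frac{1}{- \frac{10137329}{1471}} = - \frac{1471}{10137329}$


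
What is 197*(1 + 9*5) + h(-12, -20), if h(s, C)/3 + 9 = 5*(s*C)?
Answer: 12635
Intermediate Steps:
h(s, C) = -27 + 15*C*s (h(s, C) = -27 + 3*(5*(s*C)) = -27 + 3*(5*(C*s)) = -27 + 3*(5*C*s) = -27 + 15*C*s)
197*(1 + 9*5) + h(-12, -20) = 197*(1 + 9*5) + (-27 + 15*(-20)*(-12)) = 197*(1 + 45) + (-27 + 3600) = 197*46 + 3573 = 9062 + 3573 = 12635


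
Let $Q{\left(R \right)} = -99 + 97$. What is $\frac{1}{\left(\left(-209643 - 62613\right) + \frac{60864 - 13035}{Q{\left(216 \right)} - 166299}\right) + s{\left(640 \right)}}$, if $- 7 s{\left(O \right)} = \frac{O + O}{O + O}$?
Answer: $- \frac{1164107}{316935616496} \approx -3.673 \cdot 10^{-6}$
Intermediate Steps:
$Q{\left(R \right)} = -2$
$s{\left(O \right)} = - \frac{1}{7}$ ($s{\left(O \right)} = - \frac{\left(O + O\right) \frac{1}{O + O}}{7} = - \frac{2 O \frac{1}{2 O}}{7} = \left(- \frac{1}{7}\right) 1 = - \frac{1}{7}$)
$\frac{1}{\left(\left(-209643 - 62613\right) + \frac{60864 - 13035}{Q{\left(216 \right)} - 166299}\right) + s{\left(640 \right)}} = \frac{1}{\left(\left(-209643 - 62613\right) + \frac{60864 - 13035}{-2 - 166299}\right) - \frac{1}{7}} = \frac{1}{\left(-272256 + \frac{47829}{-166301}\right) - \frac{1}{7}} = \frac{1}{\left(-272256 + 47829 \left(- \frac{1}{166301}\right)\right) - \frac{1}{7}} = \frac{1}{\left(-272256 - \frac{47829}{166301}\right) - \frac{1}{7}} = \frac{1}{- \frac{45276492885}{166301} - \frac{1}{7}} = \frac{1}{- \frac{316935616496}{1164107}} = - \frac{1164107}{316935616496}$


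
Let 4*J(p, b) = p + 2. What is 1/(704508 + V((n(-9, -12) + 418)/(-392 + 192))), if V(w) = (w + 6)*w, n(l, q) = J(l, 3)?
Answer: 25600/18035196009 ≈ 1.4194e-6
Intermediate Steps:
J(p, b) = ½ + p/4 (J(p, b) = (p + 2)/4 = (2 + p)/4 = ½ + p/4)
n(l, q) = ½ + l/4
V(w) = w*(6 + w) (V(w) = (6 + w)*w = w*(6 + w))
1/(704508 + V((n(-9, -12) + 418)/(-392 + 192))) = 1/(704508 + (((½ + (¼)*(-9)) + 418)/(-392 + 192))*(6 + ((½ + (¼)*(-9)) + 418)/(-392 + 192))) = 1/(704508 + (((½ - 9/4) + 418)/(-200))*(6 + ((½ - 9/4) + 418)/(-200))) = 1/(704508 + ((-7/4 + 418)*(-1/200))*(6 + (-7/4 + 418)*(-1/200))) = 1/(704508 + ((1665/4)*(-1/200))*(6 + (1665/4)*(-1/200))) = 1/(704508 - 333*(6 - 333/160)/160) = 1/(704508 - 333/160*627/160) = 1/(704508 - 208791/25600) = 1/(18035196009/25600) = 25600/18035196009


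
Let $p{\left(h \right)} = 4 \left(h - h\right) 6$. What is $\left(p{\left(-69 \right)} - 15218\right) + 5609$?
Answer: $-9609$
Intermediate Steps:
$p{\left(h \right)} = 0$ ($p{\left(h \right)} = 4 \cdot 0 \cdot 6 = 0 \cdot 6 = 0$)
$\left(p{\left(-69 \right)} - 15218\right) + 5609 = \left(0 - 15218\right) + 5609 = -15218 + 5609 = -9609$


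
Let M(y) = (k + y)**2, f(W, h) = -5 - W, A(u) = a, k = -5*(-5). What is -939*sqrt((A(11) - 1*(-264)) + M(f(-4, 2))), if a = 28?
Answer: -1878*sqrt(217) ≈ -27665.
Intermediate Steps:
k = 25
A(u) = 28
M(y) = (25 + y)**2
-939*sqrt((A(11) - 1*(-264)) + M(f(-4, 2))) = -939*sqrt((28 - 1*(-264)) + (25 + (-5 - 1*(-4)))**2) = -939*sqrt((28 + 264) + (25 + (-5 + 4))**2) = -939*sqrt(292 + (25 - 1)**2) = -939*sqrt(292 + 24**2) = -939*sqrt(292 + 576) = -1878*sqrt(217)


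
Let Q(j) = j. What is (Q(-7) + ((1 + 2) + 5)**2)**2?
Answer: 3249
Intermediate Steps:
(Q(-7) + ((1 + 2) + 5)**2)**2 = (-7 + ((1 + 2) + 5)**2)**2 = (-7 + (3 + 5)**2)**2 = (-7 + 8**2)**2 = (-7 + 64)**2 = 57**2 = 3249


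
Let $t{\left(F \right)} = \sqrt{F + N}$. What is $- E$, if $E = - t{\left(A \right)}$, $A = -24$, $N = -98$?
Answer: $i \sqrt{122} \approx 11.045 i$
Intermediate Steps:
$t{\left(F \right)} = \sqrt{-98 + F}$ ($t{\left(F \right)} = \sqrt{F - 98} = \sqrt{-98 + F}$)
$E = - i \sqrt{122}$ ($E = - \sqrt{-98 - 24} = - \sqrt{-122} = - i \sqrt{122} \approx - 11.045 i$)
$- E = - \left(-1\right) i \sqrt{122} = i \sqrt{122}$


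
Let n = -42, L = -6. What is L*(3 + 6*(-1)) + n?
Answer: -24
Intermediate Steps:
L*(3 + 6*(-1)) + n = -6*(3 + 6*(-1)) - 42 = -6*(3 - 6) - 42 = -6*(-3) - 42 = 18 - 42 = -24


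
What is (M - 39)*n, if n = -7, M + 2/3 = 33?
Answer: 140/3 ≈ 46.667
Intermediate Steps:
M = 97/3 (M = -⅔ + 33 = 97/3 ≈ 32.333)
(M - 39)*n = (97/3 - 39)*(-7) = -20/3*(-7) = 140/3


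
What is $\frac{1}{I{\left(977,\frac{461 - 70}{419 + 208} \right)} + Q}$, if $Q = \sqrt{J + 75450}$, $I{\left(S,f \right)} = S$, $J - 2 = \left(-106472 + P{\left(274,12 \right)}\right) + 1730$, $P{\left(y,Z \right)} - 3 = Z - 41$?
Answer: $\frac{977}{983845} - \frac{2 i \sqrt{7329}}{983845} \approx 0.00099304 - 0.00017403 i$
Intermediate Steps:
$P{\left(y,Z \right)} = -38 + Z$ ($P{\left(y,Z \right)} = 3 + \left(Z - 41\right) = 3 + \left(-41 + Z\right) = -38 + Z$)
$J = -104766$ ($J = 2 + \left(\left(-106472 + \left(-38 + 12\right)\right) + 1730\right) = 2 + \left(\left(-106472 - 26\right) + 1730\right) = 2 + \left(-106498 + 1730\right) = 2 - 104768 = -104766$)
$Q = 2 i \sqrt{7329}$ ($Q = \sqrt{-104766 + 75450} = \sqrt{-29316} = 2 i \sqrt{7329} \approx 171.22 i$)
$\frac{1}{I{\left(977,\frac{461 - 70}{419 + 208} \right)} + Q} = \frac{1}{977 + 2 i \sqrt{7329}}$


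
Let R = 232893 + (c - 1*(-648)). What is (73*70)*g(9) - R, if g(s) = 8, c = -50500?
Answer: -142161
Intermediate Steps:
R = 183041 (R = 232893 + (-50500 - 1*(-648)) = 232893 + (-50500 + 648) = 232893 - 49852 = 183041)
(73*70)*g(9) - R = (73*70)*8 - 1*183041 = 5110*8 - 183041 = 40880 - 183041 = -142161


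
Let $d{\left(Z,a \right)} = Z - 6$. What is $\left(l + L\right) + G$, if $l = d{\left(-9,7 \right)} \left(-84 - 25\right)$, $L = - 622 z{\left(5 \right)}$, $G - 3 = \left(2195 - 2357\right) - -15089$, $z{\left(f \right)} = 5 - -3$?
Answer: $11589$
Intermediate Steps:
$z{\left(f \right)} = 8$ ($z{\left(f \right)} = 5 + 3 = 8$)
$G = 14930$ ($G = 3 + \left(\left(2195 - 2357\right) - -15089\right) = 3 + \left(\left(2195 - 2357\right) + 15089\right) = 3 + \left(-162 + 15089\right) = 3 + 14927 = 14930$)
$d{\left(Z,a \right)} = -6 + Z$ ($d{\left(Z,a \right)} = Z - 6 = -6 + Z$)
$L = -4976$ ($L = \left(-622\right) 8 = -4976$)
$l = 1635$ ($l = \left(-6 - 9\right) \left(-84 - 25\right) = \left(-15\right) \left(-109\right) = 1635$)
$\left(l + L\right) + G = \left(1635 - 4976\right) + 14930 = -3341 + 14930 = 11589$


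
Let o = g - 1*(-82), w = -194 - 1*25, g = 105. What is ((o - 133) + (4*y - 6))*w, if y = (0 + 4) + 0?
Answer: -14016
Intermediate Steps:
w = -219 (w = -194 - 25 = -219)
y = 4 (y = 4 + 0 = 4)
o = 187 (o = 105 - 1*(-82) = 105 + 82 = 187)
((o - 133) + (4*y - 6))*w = ((187 - 133) + (4*4 - 6))*(-219) = (54 + (16 - 6))*(-219) = (54 + 10)*(-219) = 64*(-219) = -14016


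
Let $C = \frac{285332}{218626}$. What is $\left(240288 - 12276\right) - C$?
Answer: $\frac{24924533090}{109313} \approx 2.2801 \cdot 10^{5}$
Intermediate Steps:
$C = \frac{142666}{109313}$ ($C = 285332 \cdot \frac{1}{218626} = \frac{142666}{109313} \approx 1.3051$)
$\left(240288 - 12276\right) - C = \left(240288 - 12276\right) - \frac{142666}{109313} = 228012 - \frac{142666}{109313} = \frac{24924533090}{109313}$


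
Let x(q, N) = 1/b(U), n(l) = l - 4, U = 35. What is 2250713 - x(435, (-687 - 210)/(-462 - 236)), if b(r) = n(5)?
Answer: 2250712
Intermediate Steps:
n(l) = -4 + l
b(r) = 1 (b(r) = -4 + 5 = 1)
x(q, N) = 1 (x(q, N) = 1/1 = 1)
2250713 - x(435, (-687 - 210)/(-462 - 236)) = 2250713 - 1*1 = 2250713 - 1 = 2250712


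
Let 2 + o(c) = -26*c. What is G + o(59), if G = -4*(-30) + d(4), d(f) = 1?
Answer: -1415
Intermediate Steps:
o(c) = -2 - 26*c
G = 121 (G = -4*(-30) + 1 = 120 + 1 = 121)
G + o(59) = 121 + (-2 - 26*59) = 121 + (-2 - 1534) = 121 - 1536 = -1415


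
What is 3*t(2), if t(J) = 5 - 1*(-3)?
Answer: 24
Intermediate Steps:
t(J) = 8 (t(J) = 5 + 3 = 8)
3*t(2) = 3*8 = 24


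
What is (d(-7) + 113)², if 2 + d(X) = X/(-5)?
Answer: 315844/25 ≈ 12634.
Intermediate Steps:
d(X) = -2 - X/5 (d(X) = -2 + X/(-5) = -2 + X*(-⅕) = -2 - X/5)
(d(-7) + 113)² = ((-2 - ⅕*(-7)) + 113)² = ((-2 + 7/5) + 113)² = (-⅗ + 113)² = (562/5)² = 315844/25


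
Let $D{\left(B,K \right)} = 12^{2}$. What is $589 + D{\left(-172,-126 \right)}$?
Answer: $733$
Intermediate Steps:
$D{\left(B,K \right)} = 144$
$589 + D{\left(-172,-126 \right)} = 589 + 144 = 733$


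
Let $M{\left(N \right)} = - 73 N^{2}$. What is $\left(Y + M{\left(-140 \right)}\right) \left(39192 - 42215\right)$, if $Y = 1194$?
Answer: $4321698938$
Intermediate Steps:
$\left(Y + M{\left(-140 \right)}\right) \left(39192 - 42215\right) = \left(1194 - 73 \left(-140\right)^{2}\right) \left(39192 - 42215\right) = \left(1194 - 1430800\right) \left(-3023\right) = \left(-1429606\right) \left(-3023\right) = 4321698938$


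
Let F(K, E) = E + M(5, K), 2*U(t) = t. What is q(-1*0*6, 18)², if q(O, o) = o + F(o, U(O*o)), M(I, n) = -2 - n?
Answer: 4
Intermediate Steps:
U(t) = t/2
F(K, E) = -2 + E - K (F(K, E) = E + (-2 - K) = -2 + E - K)
q(O, o) = -2 + O*o/2 (q(O, o) = o + (-2 + (O*o)/2 - o) = o + (-2 + O*o/2 - o) = o + (-2 - o + O*o/2) = -2 + O*o/2)
q(-1*0*6, 18)² = (-2 + (½)*(-1*0*6)*18)² = (-2 + (½)*(0*6)*18)² = (-2 + (½)*0*18)² = (-2 + 0)² = (-2)² = 4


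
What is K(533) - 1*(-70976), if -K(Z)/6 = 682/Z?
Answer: 37826116/533 ≈ 70968.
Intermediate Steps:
K(Z) = -4092/Z
K(533) - 1*(-70976) = -4092/533 - 1*(-70976) = -4092*1/533 + 70976 = -4092/533 + 70976 = 37826116/533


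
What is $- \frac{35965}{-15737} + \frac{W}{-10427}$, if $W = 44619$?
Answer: $- \frac{327162148}{164089699} \approx -1.9938$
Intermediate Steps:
$- \frac{35965}{-15737} + \frac{W}{-10427} = - \frac{35965}{-15737} + \frac{44619}{-10427} = \left(-35965\right) \left(- \frac{1}{15737}\right) + 44619 \left(- \frac{1}{10427}\right) = \frac{35965}{15737} - \frac{44619}{10427} = - \frac{327162148}{164089699}$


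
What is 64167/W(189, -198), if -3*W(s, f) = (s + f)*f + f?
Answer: -21389/176 ≈ -121.53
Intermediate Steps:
W(s, f) = -f/3 - f*(f + s)/3 (W(s, f) = -((s + f)*f + f)/3 = -((f + s)*f + f)/3 = -(f*(f + s) + f)/3 = -(f + f*(f + s))/3 = -f/3 - f*(f + s)/3)
64167/W(189, -198) = 64167/((-⅓*(-198)*(1 - 198 + 189))) = 64167/((-⅓*(-198)*(-8))) = 64167/(-528) = 64167*(-1/528) = -21389/176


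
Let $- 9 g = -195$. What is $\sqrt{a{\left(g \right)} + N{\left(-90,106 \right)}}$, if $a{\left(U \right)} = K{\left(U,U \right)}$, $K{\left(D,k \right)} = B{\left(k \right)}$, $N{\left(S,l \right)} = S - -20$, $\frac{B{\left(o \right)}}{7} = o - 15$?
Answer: $\frac{i \sqrt{210}}{3} \approx 4.8305 i$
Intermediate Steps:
$g = \frac{65}{3}$ ($g = \left(- \frac{1}{9}\right) \left(-195\right) = \frac{65}{3} \approx 21.667$)
$B{\left(o \right)} = -105 + 7 o$ ($B{\left(o \right)} = 7 \left(o - 15\right) = 7 \left(-15 + o\right) = -105 + 7 o$)
$N{\left(S,l \right)} = 20 + S$ ($N{\left(S,l \right)} = S + 20 = 20 + S$)
$K{\left(D,k \right)} = -105 + 7 k$
$a{\left(U \right)} = -105 + 7 U$
$\sqrt{a{\left(g \right)} + N{\left(-90,106 \right)}} = \sqrt{\left(-105 + 7 \cdot \frac{65}{3}\right) + \left(20 - 90\right)} = \sqrt{\left(-105 + \frac{455}{3}\right) - 70} = \sqrt{\frac{140}{3} - 70} = \sqrt{- \frac{70}{3}} = \frac{i \sqrt{210}}{3}$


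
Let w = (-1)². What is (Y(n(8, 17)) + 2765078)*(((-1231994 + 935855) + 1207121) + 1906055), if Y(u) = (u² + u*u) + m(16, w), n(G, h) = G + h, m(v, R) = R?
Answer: 7792851147173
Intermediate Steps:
w = 1
Y(u) = 1 + 2*u² (Y(u) = (u² + u*u) + 1 = (u² + u²) + 1 = 2*u² + 1 = 1 + 2*u²)
(Y(n(8, 17)) + 2765078)*(((-1231994 + 935855) + 1207121) + 1906055) = ((1 + 2*(8 + 17)²) + 2765078)*(((-1231994 + 935855) + 1207121) + 1906055) = ((1 + 2*25²) + 2765078)*((-296139 + 1207121) + 1906055) = ((1 + 2*625) + 2765078)*(910982 + 1906055) = ((1 + 1250) + 2765078)*2817037 = (1251 + 2765078)*2817037 = 2766329*2817037 = 7792851147173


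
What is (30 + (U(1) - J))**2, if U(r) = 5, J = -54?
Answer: 7921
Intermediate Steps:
(30 + (U(1) - J))**2 = (30 + (5 - 1*(-54)))**2 = (30 + (5 + 54))**2 = (30 + 59)**2 = 89**2 = 7921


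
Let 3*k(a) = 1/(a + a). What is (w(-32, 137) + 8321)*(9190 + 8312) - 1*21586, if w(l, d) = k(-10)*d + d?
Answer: 1479703671/10 ≈ 1.4797e+8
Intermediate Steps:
k(a) = 1/(6*a) (k(a) = 1/(3*(a + a)) = 1/(3*((2*a))) = (1/(2*a))/3 = 1/(6*a))
w(l, d) = 59*d/60 (w(l, d) = ((⅙)/(-10))*d + d = ((⅙)*(-⅒))*d + d = -d/60 + d = 59*d/60)
(w(-32, 137) + 8321)*(9190 + 8312) - 1*21586 = ((59/60)*137 + 8321)*(9190 + 8312) - 1*21586 = (8083/60 + 8321)*17502 - 21586 = (507343/60)*17502 - 21586 = 1479919531/10 - 21586 = 1479703671/10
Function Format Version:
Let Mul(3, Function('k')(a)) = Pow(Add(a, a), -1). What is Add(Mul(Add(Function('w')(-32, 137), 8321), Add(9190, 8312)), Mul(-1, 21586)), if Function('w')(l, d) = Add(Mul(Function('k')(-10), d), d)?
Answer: Rational(1479703671, 10) ≈ 1.4797e+8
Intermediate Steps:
Function('k')(a) = Mul(Rational(1, 6), Pow(a, -1)) (Function('k')(a) = Mul(Rational(1, 3), Pow(Add(a, a), -1)) = Mul(Rational(1, 3), Pow(Mul(2, a), -1)) = Mul(Rational(1, 3), Mul(Rational(1, 2), Pow(a, -1))) = Mul(Rational(1, 6), Pow(a, -1)))
Function('w')(l, d) = Mul(Rational(59, 60), d) (Function('w')(l, d) = Add(Mul(Mul(Rational(1, 6), Pow(-10, -1)), d), d) = Add(Mul(Mul(Rational(1, 6), Rational(-1, 10)), d), d) = Add(Mul(Rational(-1, 60), d), d) = Mul(Rational(59, 60), d))
Add(Mul(Add(Function('w')(-32, 137), 8321), Add(9190, 8312)), Mul(-1, 21586)) = Add(Mul(Add(Mul(Rational(59, 60), 137), 8321), Add(9190, 8312)), Mul(-1, 21586)) = Add(Mul(Add(Rational(8083, 60), 8321), 17502), -21586) = Add(Mul(Rational(507343, 60), 17502), -21586) = Add(Rational(1479919531, 10), -21586) = Rational(1479703671, 10)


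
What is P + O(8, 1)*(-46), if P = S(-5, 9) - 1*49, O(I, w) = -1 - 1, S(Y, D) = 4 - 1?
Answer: 46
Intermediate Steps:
S(Y, D) = 3
O(I, w) = -2
P = -46 (P = 3 - 1*49 = 3 - 49 = -46)
P + O(8, 1)*(-46) = -46 - 2*(-46) = -46 + 92 = 46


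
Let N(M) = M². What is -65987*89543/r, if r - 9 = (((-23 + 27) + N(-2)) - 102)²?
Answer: -5908673941/8845 ≈ -6.6802e+5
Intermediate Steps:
r = 8845 (r = 9 + (((-23 + 27) + (-2)²) - 102)² = 9 + ((4 + 4) - 102)² = 9 + (8 - 102)² = 9 + (-94)² = 9 + 8836 = 8845)
-65987*89543/r = -65987/(8845/89543) = -65987/(8845*(1/89543)) = -65987/8845/89543 = -65987*89543/8845 = -5908673941/8845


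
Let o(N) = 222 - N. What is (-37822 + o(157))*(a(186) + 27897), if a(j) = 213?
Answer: -1061349270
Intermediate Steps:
(-37822 + o(157))*(a(186) + 27897) = (-37822 + (222 - 1*157))*(213 + 27897) = (-37822 + (222 - 157))*28110 = (-37822 + 65)*28110 = -37757*28110 = -1061349270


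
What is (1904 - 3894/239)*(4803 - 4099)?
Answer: 317618048/239 ≈ 1.3289e+6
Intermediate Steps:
(1904 - 3894/239)*(4803 - 4099) = (1904 - 3894*1/239)*704 = (1904 - 3894/239)*704 = (451162/239)*704 = 317618048/239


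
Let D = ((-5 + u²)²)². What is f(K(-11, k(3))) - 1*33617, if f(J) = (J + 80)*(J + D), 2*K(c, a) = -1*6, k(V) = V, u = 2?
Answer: -33771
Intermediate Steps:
K(c, a) = -3 (K(c, a) = (-1*6)/2 = (½)*(-6) = -3)
D = 1 (D = ((-5 + 2²)²)² = ((-5 + 4)²)² = ((-1)²)² = 1² = 1)
f(J) = (1 + J)*(80 + J) (f(J) = (J + 80)*(J + 1) = (80 + J)*(1 + J) = (1 + J)*(80 + J))
f(K(-11, k(3))) - 1*33617 = (80 + (-3)² + 81*(-3)) - 1*33617 = (80 + 9 - 243) - 33617 = -154 - 33617 = -33771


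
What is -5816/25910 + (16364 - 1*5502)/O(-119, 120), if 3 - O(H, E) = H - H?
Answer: 140708486/38865 ≈ 3620.4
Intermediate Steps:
O(H, E) = 3 (O(H, E) = 3 - (H - H) = 3 - 1*0 = 3 + 0 = 3)
-5816/25910 + (16364 - 1*5502)/O(-119, 120) = -5816/25910 + (16364 - 1*5502)/3 = -5816*1/25910 + (16364 - 5502)*(⅓) = -2908/12955 + 10862*(⅓) = -2908/12955 + 10862/3 = 140708486/38865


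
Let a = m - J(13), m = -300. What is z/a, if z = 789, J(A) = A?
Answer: -789/313 ≈ -2.5208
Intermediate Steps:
a = -313 (a = -300 - 1*13 = -300 - 13 = -313)
z/a = 789/(-313) = 789*(-1/313) = -789/313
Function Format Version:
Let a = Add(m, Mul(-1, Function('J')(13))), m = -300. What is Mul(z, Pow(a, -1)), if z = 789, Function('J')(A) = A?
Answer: Rational(-789, 313) ≈ -2.5208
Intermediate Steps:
a = -313 (a = Add(-300, Mul(-1, 13)) = Add(-300, -13) = -313)
Mul(z, Pow(a, -1)) = Mul(789, Pow(-313, -1)) = Mul(789, Rational(-1, 313)) = Rational(-789, 313)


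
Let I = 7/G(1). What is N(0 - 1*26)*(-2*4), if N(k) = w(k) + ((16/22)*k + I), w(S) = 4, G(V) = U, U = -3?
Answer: 4552/33 ≈ 137.94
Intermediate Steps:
G(V) = -3
I = -7/3 (I = 7/(-3) = -⅓*7 = -7/3 ≈ -2.3333)
N(k) = 5/3 + 8*k/11 (N(k) = 4 + ((16/22)*k - 7/3) = 4 + ((16*(1/22))*k - 7/3) = 4 + (8*k/11 - 7/3) = 4 + (-7/3 + 8*k/11) = 5/3 + 8*k/11)
N(0 - 1*26)*(-2*4) = (5/3 + 8*(0 - 1*26)/11)*(-2*4) = (5/3 + 8*(0 - 26)/11)*(-8) = (5/3 + (8/11)*(-26))*(-8) = (5/3 - 208/11)*(-8) = -569/33*(-8) = 4552/33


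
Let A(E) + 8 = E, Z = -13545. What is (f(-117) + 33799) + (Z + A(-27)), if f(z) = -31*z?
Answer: 23846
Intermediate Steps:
A(E) = -8 + E
(f(-117) + 33799) + (Z + A(-27)) = (-31*(-117) + 33799) + (-13545 + (-8 - 27)) = (3627 + 33799) + (-13545 - 35) = 37426 - 13580 = 23846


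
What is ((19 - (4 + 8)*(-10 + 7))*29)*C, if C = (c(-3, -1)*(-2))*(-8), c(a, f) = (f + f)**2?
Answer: 102080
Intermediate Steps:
c(a, f) = 4*f**2 (c(a, f) = (2*f)**2 = 4*f**2)
C = 64 (C = ((4*(-1)**2)*(-2))*(-8) = ((4*1)*(-2))*(-8) = (4*(-2))*(-8) = -8*(-8) = 64)
((19 - (4 + 8)*(-10 + 7))*29)*C = ((19 - (4 + 8)*(-10 + 7))*29)*64 = ((19 - 12*(-3))*29)*64 = ((19 - 1*(-36))*29)*64 = ((19 + 36)*29)*64 = (55*29)*64 = 1595*64 = 102080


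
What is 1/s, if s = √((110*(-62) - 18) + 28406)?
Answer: √337/2696 ≈ 0.0068092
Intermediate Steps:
s = 8*√337 (s = √((-6820 - 18) + 28406) = √(-6838 + 28406) = √21568 = 8*√337 ≈ 146.86)
1/s = 1/(8*√337) = √337/2696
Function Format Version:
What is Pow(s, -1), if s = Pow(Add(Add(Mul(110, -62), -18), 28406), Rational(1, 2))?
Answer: Mul(Rational(1, 2696), Pow(337, Rational(1, 2))) ≈ 0.0068092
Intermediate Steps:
s = Mul(8, Pow(337, Rational(1, 2))) (s = Pow(Add(Add(-6820, -18), 28406), Rational(1, 2)) = Pow(Add(-6838, 28406), Rational(1, 2)) = Pow(21568, Rational(1, 2)) = Mul(8, Pow(337, Rational(1, 2))) ≈ 146.86)
Pow(s, -1) = Pow(Mul(8, Pow(337, Rational(1, 2))), -1) = Mul(Rational(1, 2696), Pow(337, Rational(1, 2)))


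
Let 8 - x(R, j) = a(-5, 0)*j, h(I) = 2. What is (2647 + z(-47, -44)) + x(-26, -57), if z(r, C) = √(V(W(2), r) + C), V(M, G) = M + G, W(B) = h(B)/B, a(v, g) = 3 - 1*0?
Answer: 2826 + 3*I*√10 ≈ 2826.0 + 9.4868*I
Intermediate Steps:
a(v, g) = 3 (a(v, g) = 3 + 0 = 3)
W(B) = 2/B
V(M, G) = G + M
x(R, j) = 8 - 3*j
z(r, C) = √(1 + C + r) (z(r, C) = √((r + 2/2) + C) = √((r + 2*(½)) + C) = √((r + 1) + C) = √((1 + r) + C) = √(1 + C + r))
(2647 + z(-47, -44)) + x(-26, -57) = (2647 + √(1 - 44 - 47)) + (8 - 3*(-57)) = (2647 + √(-90)) + (8 + 171) = (2647 + 3*I*√10) + 179 = 2826 + 3*I*√10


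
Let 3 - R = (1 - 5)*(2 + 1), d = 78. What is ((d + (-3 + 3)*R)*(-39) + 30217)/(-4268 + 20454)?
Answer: 27175/16186 ≈ 1.6789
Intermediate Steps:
R = 15 (R = 3 - (1 - 5)*(2 + 1) = 3 - (-4)*3 = 3 - 1*(-12) = 3 + 12 = 15)
((d + (-3 + 3)*R)*(-39) + 30217)/(-4268 + 20454) = ((78 + (-3 + 3)*15)*(-39) + 30217)/(-4268 + 20454) = ((78 + 0*15)*(-39) + 30217)/16186 = ((78 + 0)*(-39) + 30217)*(1/16186) = (78*(-39) + 30217)*(1/16186) = (-3042 + 30217)*(1/16186) = 27175*(1/16186) = 27175/16186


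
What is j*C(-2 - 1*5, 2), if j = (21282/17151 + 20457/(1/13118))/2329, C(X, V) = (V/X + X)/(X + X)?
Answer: 2301277678554/38378221 ≈ 59963.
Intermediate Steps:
C(X, V) = (X + V/X)/(2*X) (C(X, V) = (X + V/X)/((2*X)) = (X + V/X)*(1/(2*X)) = (X + V/X)/(2*X))
j = 1534185119036/13314893 (j = (21282*(1/17151) + 20457/(1/13118))*(1/2329) = (7094/5717 + 20457*13118)*(1/2329) = (7094/5717 + 268354926)*(1/2329) = (1534185119036/5717)*(1/2329) = 1534185119036/13314893 ≈ 1.1522e+5)
j*C(-2 - 1*5, 2) = 1534185119036*((2 + (-2 - 1*5)²)/(2*(-2 - 1*5)²))/13314893 = 1534185119036*((2 + (-2 - 5)²)/(2*(-2 - 5)²))/13314893 = 1534185119036*((½)*(2 + (-7)²)/(-7)²)/13314893 = 1534185119036*((½)*(1/49)*(2 + 49))/13314893 = 1534185119036*((½)*(1/49)*51)/13314893 = (1534185119036/13314893)*(51/98) = 2301277678554/38378221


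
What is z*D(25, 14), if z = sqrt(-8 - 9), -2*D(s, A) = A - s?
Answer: 11*I*sqrt(17)/2 ≈ 22.677*I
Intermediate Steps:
D(s, A) = s/2 - A/2 (D(s, A) = -(A - s)/2 = s/2 - A/2)
z = I*sqrt(17) (z = sqrt(-17) = I*sqrt(17) ≈ 4.1231*I)
z*D(25, 14) = (I*sqrt(17))*((1/2)*25 - 1/2*14) = (I*sqrt(17))*(25/2 - 7) = (I*sqrt(17))*(11/2) = 11*I*sqrt(17)/2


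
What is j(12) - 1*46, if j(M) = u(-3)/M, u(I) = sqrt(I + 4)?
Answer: -551/12 ≈ -45.917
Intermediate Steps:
u(I) = sqrt(4 + I)
j(M) = 1/M (j(M) = sqrt(4 - 3)/M = sqrt(1)/M = 1/M)
j(12) - 1*46 = 1/12 - 1*46 = 1/12 - 46 = -551/12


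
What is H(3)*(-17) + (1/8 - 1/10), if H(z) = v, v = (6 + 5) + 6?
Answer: -11559/40 ≈ -288.98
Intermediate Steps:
v = 17 (v = 11 + 6 = 17)
H(z) = 17
H(3)*(-17) + (1/8 - 1/10) = 17*(-17) + (1/8 - 1/10) = -289 + (1*(⅛) - 1*⅒) = -289 + (⅛ - ⅒) = -289 + 1/40 = -11559/40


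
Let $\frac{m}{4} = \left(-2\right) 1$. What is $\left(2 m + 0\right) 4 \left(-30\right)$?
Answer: $1920$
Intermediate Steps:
$m = -8$ ($m = 4 \left(\left(-2\right) 1\right) = 4 \left(-2\right) = -8$)
$\left(2 m + 0\right) 4 \left(-30\right) = \left(2 \left(-8\right) + 0\right) 4 \left(-30\right) = \left(-16 + 0\right) 4 \left(-30\right) = \left(-16\right) 4 \left(-30\right) = \left(-64\right) \left(-30\right) = 1920$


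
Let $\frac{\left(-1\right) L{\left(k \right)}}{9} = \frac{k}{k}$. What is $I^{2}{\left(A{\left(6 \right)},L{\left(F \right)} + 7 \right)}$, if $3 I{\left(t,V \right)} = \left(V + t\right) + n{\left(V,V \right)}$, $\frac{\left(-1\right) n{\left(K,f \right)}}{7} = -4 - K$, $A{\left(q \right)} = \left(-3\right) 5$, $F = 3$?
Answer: $1$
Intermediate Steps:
$A{\left(q \right)} = -15$
$L{\left(k \right)} = -9$ ($L{\left(k \right)} = - 9 \frac{k}{k} = \left(-9\right) 1 = -9$)
$n{\left(K,f \right)} = 28 + 7 K$ ($n{\left(K,f \right)} = - 7 \left(-4 - K\right) = 28 + 7 K$)
$I{\left(t,V \right)} = \frac{28}{3} + \frac{t}{3} + \frac{8 V}{3}$ ($I{\left(t,V \right)} = \frac{\left(V + t\right) + \left(28 + 7 V\right)}{3} = \frac{28 + t + 8 V}{3} = \frac{28}{3} + \frac{t}{3} + \frac{8 V}{3}$)
$I^{2}{\left(A{\left(6 \right)},L{\left(F \right)} + 7 \right)} = \left(\frac{28}{3} + \frac{1}{3} \left(-15\right) + \frac{8 \left(-9 + 7\right)}{3}\right)^{2} = \left(\frac{28}{3} - 5 + \frac{8}{3} \left(-2\right)\right)^{2} = \left(\frac{28}{3} - 5 - \frac{16}{3}\right)^{2} = \left(-1\right)^{2} = 1$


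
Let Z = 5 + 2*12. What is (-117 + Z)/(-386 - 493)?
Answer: 88/879 ≈ 0.10011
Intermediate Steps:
Z = 29 (Z = 5 + 24 = 29)
(-117 + Z)/(-386 - 493) = (-117 + 29)/(-386 - 493) = -88/(-879) = -88*(-1/879) = 88/879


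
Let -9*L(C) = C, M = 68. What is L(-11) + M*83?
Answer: 50807/9 ≈ 5645.2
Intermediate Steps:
L(C) = -C/9
L(-11) + M*83 = -⅑*(-11) + 68*83 = 11/9 + 5644 = 50807/9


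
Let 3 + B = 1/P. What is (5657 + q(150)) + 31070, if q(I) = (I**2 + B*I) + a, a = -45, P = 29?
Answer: 1703378/29 ≈ 58737.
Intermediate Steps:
B = -86/29 (B = -3 + 1/29 = -86/29 ≈ -2.9655)
q(I) = -45 + I**2 - 86*I/29 (q(I) = (I**2 - 86*I/29) - 45 = -45 + I**2 - 86*I/29)
(5657 + q(150)) + 31070 = (5657 + (-45 + 150**2 - 86/29*150)) + 31070 = (5657 + (-45 + 22500 - 12900/29)) + 31070 = (5657 + 638295/29) + 31070 = 802348/29 + 31070 = 1703378/29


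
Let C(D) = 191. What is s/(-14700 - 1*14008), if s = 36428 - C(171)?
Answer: -36237/28708 ≈ -1.2623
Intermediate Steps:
s = 36237 (s = 36428 - 1*191 = 36428 - 191 = 36237)
s/(-14700 - 1*14008) = 36237/(-14700 - 1*14008) = 36237/(-14700 - 14008) = 36237/(-28708) = 36237*(-1/28708) = -36237/28708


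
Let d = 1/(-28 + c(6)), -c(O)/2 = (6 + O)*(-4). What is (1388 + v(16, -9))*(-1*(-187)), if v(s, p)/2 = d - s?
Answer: 507155/2 ≈ 2.5358e+5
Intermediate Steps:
c(O) = 48 + 8*O (c(O) = -2*(6 + O)*(-4) = -2*(-24 - 4*O) = 48 + 8*O)
d = 1/68 (d = 1/(-28 + (48 + 8*6)) = 1/(-28 + (48 + 48)) = 1/(-28 + 96) = 1/68 ≈ 0.014706)
v(s, p) = 1/34 - 2*s (v(s, p) = 2*(1/68 - s) = 1/34 - 2*s)
(1388 + v(16, -9))*(-1*(-187)) = (1388 + (1/34 - 2*16))*(-1*(-187)) = (1388 + (1/34 - 32))*187 = (1388 - 1087/34)*187 = (46105/34)*187 = 507155/2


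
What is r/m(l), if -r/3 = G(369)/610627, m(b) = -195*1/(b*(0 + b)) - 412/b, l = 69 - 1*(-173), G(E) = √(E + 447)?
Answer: 702768*√51/61001026673 ≈ 8.2274e-5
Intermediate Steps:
G(E) = √(447 + E)
l = 242 (l = 69 + 173 = 242)
m(b) = -412/b - 195/b² (m(b) = -195/b² - 412/b = -412/b - 195/b²)
r = -12*√51/610627 (r = -3*√(447 + 369)/610627 = -3*√816/610627 = -3*4*√51/610627 = -12*√51/610627 ≈ -0.00014034)
r/m(l) = (-12*√51/610627)/(((-195 - 412*242)/242²)) = (-12*√51/610627)/(((-195 - 99704)/58564)) = (-12*√51/610627)/(((1/58564)*(-99899))) = (-12*√51/610627)/(-99899/58564) = -12*√51/610627*(-58564/99899) = 702768*√51/61001026673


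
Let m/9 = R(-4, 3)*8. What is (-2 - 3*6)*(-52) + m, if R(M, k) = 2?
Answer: 1184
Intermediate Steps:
m = 144 (m = 9*(2*8) = 9*16 = 144)
(-2 - 3*6)*(-52) + m = (-2 - 3*6)*(-52) + 144 = (-2 - 18)*(-52) + 144 = -20*(-52) + 144 = 1040 + 144 = 1184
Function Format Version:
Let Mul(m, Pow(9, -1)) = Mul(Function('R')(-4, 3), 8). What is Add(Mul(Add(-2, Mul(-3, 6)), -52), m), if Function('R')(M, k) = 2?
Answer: 1184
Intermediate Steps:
m = 144 (m = Mul(9, Mul(2, 8)) = Mul(9, 16) = 144)
Add(Mul(Add(-2, Mul(-3, 6)), -52), m) = Add(Mul(Add(-2, Mul(-3, 6)), -52), 144) = Add(Mul(Add(-2, -18), -52), 144) = Add(Mul(-20, -52), 144) = Add(1040, 144) = 1184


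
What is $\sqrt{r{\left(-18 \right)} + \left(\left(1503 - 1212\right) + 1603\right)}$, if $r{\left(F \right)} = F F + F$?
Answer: $10 \sqrt{22} \approx 46.904$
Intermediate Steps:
$r{\left(F \right)} = F + F^{2}$ ($r{\left(F \right)} = F^{2} + F = F + F^{2}$)
$\sqrt{r{\left(-18 \right)} + \left(\left(1503 - 1212\right) + 1603\right)} = \sqrt{- 18 \left(1 - 18\right) + \left(\left(1503 - 1212\right) + 1603\right)} = \sqrt{\left(-18\right) \left(-17\right) + \left(291 + 1603\right)} = \sqrt{306 + 1894} = \sqrt{2200} = 10 \sqrt{22}$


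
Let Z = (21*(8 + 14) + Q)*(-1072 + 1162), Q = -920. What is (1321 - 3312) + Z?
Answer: -43211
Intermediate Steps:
Z = -41220 (Z = (21*(8 + 14) - 920)*(-1072 + 1162) = (21*22 - 920)*90 = (462 - 920)*90 = -458*90 = -41220)
(1321 - 3312) + Z = (1321 - 3312) - 41220 = -1991 - 41220 = -43211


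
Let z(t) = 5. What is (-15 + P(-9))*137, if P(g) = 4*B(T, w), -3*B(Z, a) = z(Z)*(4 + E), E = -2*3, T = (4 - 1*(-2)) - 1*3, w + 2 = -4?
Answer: -685/3 ≈ -228.33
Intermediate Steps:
w = -6 (w = -2 - 4 = -6)
T = 3 (T = (4 + 2) - 3 = 6 - 3 = 3)
E = -6
B(Z, a) = 10/3 (B(Z, a) = -5*(4 - 6)/3 = -5*(-2)/3 = -⅓*(-10) = 10/3)
P(g) = 40/3 (P(g) = 4*(10/3) = 40/3)
(-15 + P(-9))*137 = (-15 + 40/3)*137 = -5/3*137 = -685/3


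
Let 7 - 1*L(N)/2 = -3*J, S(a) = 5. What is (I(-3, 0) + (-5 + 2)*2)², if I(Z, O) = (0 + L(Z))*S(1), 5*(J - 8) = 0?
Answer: 92416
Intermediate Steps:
J = 8 (J = 8 + (⅕)*0 = 8 + 0 = 8)
L(N) = 62 (L(N) = 14 - (-6)*8 = 14 - 2*(-24) = 14 + 48 = 62)
I(Z, O) = 310 (I(Z, O) = (0 + 62)*5 = 62*5 = 310)
(I(-3, 0) + (-5 + 2)*2)² = (310 + (-5 + 2)*2)² = (310 - 3*2)² = (310 - 6)² = 304² = 92416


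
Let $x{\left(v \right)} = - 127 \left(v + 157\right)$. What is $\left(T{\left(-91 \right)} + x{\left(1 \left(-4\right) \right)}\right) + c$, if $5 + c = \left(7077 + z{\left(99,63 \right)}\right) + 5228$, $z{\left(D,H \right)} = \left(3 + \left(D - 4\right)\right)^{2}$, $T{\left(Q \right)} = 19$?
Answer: $2492$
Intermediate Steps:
$z{\left(D,H \right)} = \left(-1 + D\right)^{2}$ ($z{\left(D,H \right)} = \left(3 + \left(-4 + D\right)\right)^{2} = \left(-1 + D\right)^{2}$)
$c = 21904$ ($c = -5 + \left(\left(7077 + \left(-1 + 99\right)^{2}\right) + 5228\right) = -5 + \left(\left(7077 + 98^{2}\right) + 5228\right) = -5 + \left(\left(7077 + 9604\right) + 5228\right) = -5 + \left(16681 + 5228\right) = -5 + 21909 = 21904$)
$x{\left(v \right)} = -19939 - 127 v$ ($x{\left(v \right)} = - 127 \left(157 + v\right) = -19939 - 127 v$)
$\left(T{\left(-91 \right)} + x{\left(1 \left(-4\right) \right)}\right) + c = \left(19 - \left(19939 + 127 \cdot 1 \left(-4\right)\right)\right) + 21904 = \left(19 - 19431\right) + 21904 = -19412 + 21904 = 2492$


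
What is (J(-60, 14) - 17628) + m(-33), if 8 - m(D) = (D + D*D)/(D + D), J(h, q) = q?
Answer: -17590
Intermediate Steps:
m(D) = 8 - (D + D**2)/(2*D) (m(D) = 8 - (D + D*D)/(D + D) = 8 - (D + D**2)/(2*D))
(J(-60, 14) - 17628) + m(-33) = (14 - 17628) + (15/2 - 1/2*(-33)) = -17614 + (15/2 + 33/2) = -17614 + 24 = -17590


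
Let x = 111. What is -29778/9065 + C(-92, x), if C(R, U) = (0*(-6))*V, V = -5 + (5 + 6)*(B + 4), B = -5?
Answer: -4254/1295 ≈ -3.2849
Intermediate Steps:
V = -16 (V = -5 + (5 + 6)*(-5 + 4) = -5 + 11*(-1) = -5 - 11 = -16)
C(R, U) = 0 (C(R, U) = (0*(-6))*(-16) = 0*(-16) = 0)
-29778/9065 + C(-92, x) = -29778/9065 + 0 = -29778*1/9065 + 0 = -4254/1295 + 0 = -4254/1295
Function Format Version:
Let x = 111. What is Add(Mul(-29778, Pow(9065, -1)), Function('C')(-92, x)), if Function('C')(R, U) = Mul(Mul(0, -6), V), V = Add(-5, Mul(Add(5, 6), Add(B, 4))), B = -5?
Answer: Rational(-4254, 1295) ≈ -3.2849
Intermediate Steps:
V = -16 (V = Add(-5, Mul(Add(5, 6), Add(-5, 4))) = Add(-5, Mul(11, -1)) = Add(-5, -11) = -16)
Function('C')(R, U) = 0 (Function('C')(R, U) = Mul(Mul(0, -6), -16) = Mul(0, -16) = 0)
Add(Mul(-29778, Pow(9065, -1)), Function('C')(-92, x)) = Add(Mul(-29778, Pow(9065, -1)), 0) = Add(Mul(-29778, Rational(1, 9065)), 0) = Add(Rational(-4254, 1295), 0) = Rational(-4254, 1295)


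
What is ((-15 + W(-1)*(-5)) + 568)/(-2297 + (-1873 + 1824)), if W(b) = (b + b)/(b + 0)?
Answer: -181/782 ≈ -0.23146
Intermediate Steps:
W(b) = 2 (W(b) = (2*b)/b = 2)
((-15 + W(-1)*(-5)) + 568)/(-2297 + (-1873 + 1824)) = ((-15 + 2*(-5)) + 568)/(-2297 + (-1873 + 1824)) = ((-15 - 10) + 568)/(-2297 - 49) = (-25 + 568)/(-2346) = 543*(-1/2346) = -181/782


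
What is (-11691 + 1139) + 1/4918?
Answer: -51894735/4918 ≈ -10552.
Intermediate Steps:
(-11691 + 1139) + 1/4918 = -10552 + 1/4918 = -51894735/4918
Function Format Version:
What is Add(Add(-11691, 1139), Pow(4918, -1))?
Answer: Rational(-51894735, 4918) ≈ -10552.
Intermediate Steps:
Add(Add(-11691, 1139), Pow(4918, -1)) = Add(-10552, Rational(1, 4918)) = Rational(-51894735, 4918)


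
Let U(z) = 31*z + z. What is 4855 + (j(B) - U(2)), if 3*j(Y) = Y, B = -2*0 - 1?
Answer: 14372/3 ≈ 4790.7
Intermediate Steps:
U(z) = 32*z
B = -1 (B = 0 - 1 = -1)
j(Y) = Y/3
4855 + (j(B) - U(2)) = 4855 + ((⅓)*(-1) - 32*2) = 4855 + (-⅓ - 1*64) = 4855 + (-⅓ - 64) = 4855 - 193/3 = 14372/3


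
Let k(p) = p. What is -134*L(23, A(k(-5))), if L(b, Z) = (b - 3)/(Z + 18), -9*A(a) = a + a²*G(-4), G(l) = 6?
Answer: -24120/17 ≈ -1418.8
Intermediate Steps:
A(a) = -2*a²/3 - a/9 (A(a) = -(a + a²*6)/9 = -(a + 6*a²)/9 = -2*a²/3 - a/9)
L(b, Z) = (-3 + b)/(18 + Z)
-134*L(23, A(k(-5))) = -134*(-3 + 23)/(18 - ⅑*(-5)*(1 + 6*(-5))) = -134*20/(18 - ⅑*(-5)*(1 - 30)) = -134*20/(18 - ⅑*(-5)*(-29)) = -134*20/(18 - 145/9) = -134*20/17/9 = -1206*20/17 = -134*180/17 = -24120/17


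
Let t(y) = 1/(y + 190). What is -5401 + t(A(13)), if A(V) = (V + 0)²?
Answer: -1938958/359 ≈ -5401.0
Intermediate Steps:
A(V) = V²
t(y) = 1/(190 + y)
-5401 + t(A(13)) = -5401 + 1/(190 + 13²) = -5401 + 1/(190 + 169) = -5401 + 1/359 = -1938958/359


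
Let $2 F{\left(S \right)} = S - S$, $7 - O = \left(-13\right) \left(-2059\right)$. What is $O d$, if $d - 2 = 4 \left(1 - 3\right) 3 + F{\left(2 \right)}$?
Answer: $588720$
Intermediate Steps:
$O = -26760$ ($O = 7 - \left(-13\right) \left(-2059\right) = 7 - 26767 = -26760$)
$F{\left(S \right)} = 0$ ($F{\left(S \right)} = \frac{S - S}{2} = \frac{1}{2} \cdot 0 = 0$)
$d = -22$ ($d = 2 + \left(4 \left(1 - 3\right) 3 + 0\right) = 2 + \left(4 \left(\left(-2\right) 3\right) + 0\right) = 2 + \left(4 \left(-6\right) + 0\right) = 2 + \left(-24 + 0\right) = 2 - 24 = -22$)
$O d = \left(-26760\right) \left(-22\right) = 588720$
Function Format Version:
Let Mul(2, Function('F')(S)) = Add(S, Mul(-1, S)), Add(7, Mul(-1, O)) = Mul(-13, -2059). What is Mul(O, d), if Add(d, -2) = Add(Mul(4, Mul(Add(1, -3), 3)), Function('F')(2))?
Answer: 588720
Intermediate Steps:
O = -26760 (O = Add(7, Mul(-1, Mul(-13, -2059))) = Add(7, Mul(-1, 26767)) = Add(7, -26767) = -26760)
Function('F')(S) = 0 (Function('F')(S) = Mul(Rational(1, 2), Add(S, Mul(-1, S))) = Mul(Rational(1, 2), 0) = 0)
d = -22 (d = Add(2, Add(Mul(4, Mul(Add(1, -3), 3)), 0)) = Add(2, Add(Mul(4, Mul(-2, 3)), 0)) = Add(2, Add(Mul(4, -6), 0)) = Add(2, Add(-24, 0)) = Add(2, -24) = -22)
Mul(O, d) = Mul(-26760, -22) = 588720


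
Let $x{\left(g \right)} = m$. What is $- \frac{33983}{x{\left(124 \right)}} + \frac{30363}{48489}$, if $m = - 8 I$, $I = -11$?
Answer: $- \frac{548376581}{1422344} \approx -385.54$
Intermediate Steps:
$m = 88$ ($m = \left(-8\right) \left(-11\right) = 88$)
$x{\left(g \right)} = 88$
$- \frac{33983}{x{\left(124 \right)}} + \frac{30363}{48489} = - \frac{33983}{88} + \frac{30363}{48489} = \left(-33983\right) \frac{1}{88} + 30363 \cdot \frac{1}{48489} = - \frac{33983}{88} + \frac{10121}{16163} = - \frac{548376581}{1422344}$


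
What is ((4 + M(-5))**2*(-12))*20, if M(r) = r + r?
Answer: -8640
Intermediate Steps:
M(r) = 2*r
((4 + M(-5))**2*(-12))*20 = ((4 + 2*(-5))**2*(-12))*20 = ((4 - 10)**2*(-12))*20 = ((-6)**2*(-12))*20 = (36*(-12))*20 = -432*20 = -8640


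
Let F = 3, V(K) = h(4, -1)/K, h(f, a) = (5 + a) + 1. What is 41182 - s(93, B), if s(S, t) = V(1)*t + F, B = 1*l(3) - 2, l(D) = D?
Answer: 41174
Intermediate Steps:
h(f, a) = 6 + a
V(K) = 5/K (V(K) = (6 - 1)/K = 5/K)
B = 1 (B = 1*3 - 2 = 3 - 2 = 1)
s(S, t) = 3 + 5*t (s(S, t) = (5/1)*t + 3 = (5*1)*t + 3 = 5*t + 3 = 3 + 5*t)
41182 - s(93, B) = 41182 - (3 + 5*1) = 41182 - (3 + 5) = 41182 - 1*8 = 41182 - 8 = 41174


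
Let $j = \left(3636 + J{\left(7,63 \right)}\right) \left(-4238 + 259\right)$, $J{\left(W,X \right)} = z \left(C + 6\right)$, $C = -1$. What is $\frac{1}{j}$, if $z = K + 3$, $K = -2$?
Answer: $- \frac{1}{14487539} \approx -6.9025 \cdot 10^{-8}$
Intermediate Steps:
$z = 1$ ($z = -2 + 3 = 1$)
$J{\left(W,X \right)} = 5$ ($J{\left(W,X \right)} = 1 \left(-1 + 6\right) = 1 \cdot 5 = 5$)
$j = -14487539$ ($j = \left(3636 + 5\right) \left(-4238 + 259\right) = 3641 \left(-3979\right) = -14487539$)
$\frac{1}{j} = \frac{1}{-14487539} = - \frac{1}{14487539}$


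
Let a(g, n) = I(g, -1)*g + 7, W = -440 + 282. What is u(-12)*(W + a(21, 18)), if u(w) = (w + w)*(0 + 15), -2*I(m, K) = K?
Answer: 50580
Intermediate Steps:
I(m, K) = -K/2
W = -158
u(w) = 30*w (u(w) = (2*w)*15 = 30*w)
a(g, n) = 7 + g/2 (a(g, n) = (-1/2*(-1))*g + 7 = g/2 + 7 = 7 + g/2)
u(-12)*(W + a(21, 18)) = (30*(-12))*(-158 + (7 + (1/2)*21)) = -360*(-158 + (7 + 21/2)) = -360*(-158 + 35/2) = -360*(-281/2) = 50580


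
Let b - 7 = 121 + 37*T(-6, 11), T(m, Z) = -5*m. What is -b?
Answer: -1238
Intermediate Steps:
b = 1238 (b = 7 + (121 + 37*(-5*(-6))) = 7 + (121 + 37*30) = 7 + (121 + 1110) = 7 + 1231 = 1238)
-b = -1*1238 = -1238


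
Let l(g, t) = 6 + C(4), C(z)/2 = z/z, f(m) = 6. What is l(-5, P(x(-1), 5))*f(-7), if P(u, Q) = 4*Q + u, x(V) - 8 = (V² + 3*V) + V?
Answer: 48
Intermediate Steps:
x(V) = 8 + V² + 4*V (x(V) = 8 + ((V² + 3*V) + V) = 8 + (V² + 4*V) = 8 + V² + 4*V)
P(u, Q) = u + 4*Q
C(z) = 2 (C(z) = 2*(z/z) = 2*1 = 2)
l(g, t) = 8 (l(g, t) = 6 + 2 = 8)
l(-5, P(x(-1), 5))*f(-7) = 8*6 = 48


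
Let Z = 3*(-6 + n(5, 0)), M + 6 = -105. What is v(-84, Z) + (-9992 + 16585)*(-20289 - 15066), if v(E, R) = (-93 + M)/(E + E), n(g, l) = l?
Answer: -3263337193/14 ≈ -2.3310e+8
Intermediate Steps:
M = -111 (M = -6 - 105 = -111)
Z = -18 (Z = 3*(-6 + 0) = 3*(-6) = -18)
v(E, R) = -102/E (v(E, R) = (-93 - 111)/(E + E) = -204*1/(2*E) = -102/E)
v(-84, Z) + (-9992 + 16585)*(-20289 - 15066) = -102/(-84) + (-9992 + 16585)*(-20289 - 15066) = -102*(-1/84) + 6593*(-35355) = 17/14 - 233095515 = -3263337193/14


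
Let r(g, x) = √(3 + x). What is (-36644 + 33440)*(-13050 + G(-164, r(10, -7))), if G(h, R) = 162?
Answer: 41293152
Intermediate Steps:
(-36644 + 33440)*(-13050 + G(-164, r(10, -7))) = (-36644 + 33440)*(-13050 + 162) = -3204*(-12888) = 41293152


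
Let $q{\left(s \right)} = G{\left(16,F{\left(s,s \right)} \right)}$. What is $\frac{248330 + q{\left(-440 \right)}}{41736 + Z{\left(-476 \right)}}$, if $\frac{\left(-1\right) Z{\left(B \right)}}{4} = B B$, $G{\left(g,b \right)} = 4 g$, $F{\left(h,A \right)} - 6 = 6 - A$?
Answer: $- \frac{124197}{432284} \approx -0.2873$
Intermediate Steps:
$F{\left(h,A \right)} = 12 - A$ ($F{\left(h,A \right)} = 6 - \left(-6 + A\right) = 12 - A$)
$Z{\left(B \right)} = - 4 B^{2}$ ($Z{\left(B \right)} = - 4 B B = - 4 B^{2}$)
$q{\left(s \right)} = 64$ ($q{\left(s \right)} = 4 \cdot 16 = 64$)
$\frac{248330 + q{\left(-440 \right)}}{41736 + Z{\left(-476 \right)}} = \frac{248330 + 64}{41736 - 4 \left(-476\right)^{2}} = \frac{248394}{41736 - 906304} = \frac{248394}{-864568} = 248394 \left(- \frac{1}{864568}\right) = - \frac{124197}{432284}$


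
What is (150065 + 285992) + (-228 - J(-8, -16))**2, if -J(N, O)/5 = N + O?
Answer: 557161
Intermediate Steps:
J(N, O) = -5*N - 5*O (J(N, O) = -5*(N + O) = -5*N - 5*O)
(150065 + 285992) + (-228 - J(-8, -16))**2 = (150065 + 285992) + (-228 - (-5*(-8) - 5*(-16)))**2 = 436057 + (-228 - (40 + 80))**2 = 436057 + (-228 - 1*120)**2 = 436057 + (-228 - 120)**2 = 436057 + (-348)**2 = 436057 + 121104 = 557161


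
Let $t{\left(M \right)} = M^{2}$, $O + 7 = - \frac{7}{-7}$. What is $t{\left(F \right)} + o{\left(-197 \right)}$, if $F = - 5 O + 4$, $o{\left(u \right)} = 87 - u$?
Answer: $1440$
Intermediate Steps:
$O = -6$ ($O = -7 - \frac{7}{-7} = -7 - -1 = -7 + 1 = -6$)
$F = 34$ ($F = \left(-5\right) \left(-6\right) + 4 = 30 + 4 = 34$)
$t{\left(F \right)} + o{\left(-197 \right)} = 34^{2} + \left(87 - -197\right) = 1156 + \left(87 + 197\right) = 1156 + 284 = 1440$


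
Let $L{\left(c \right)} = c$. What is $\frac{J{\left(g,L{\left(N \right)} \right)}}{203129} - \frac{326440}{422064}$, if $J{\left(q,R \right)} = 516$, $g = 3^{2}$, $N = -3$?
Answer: $- \frac{8261455717}{10716679782} \approx -0.7709$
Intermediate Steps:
$g = 9$
$\frac{J{\left(g,L{\left(N \right)} \right)}}{203129} - \frac{326440}{422064} = \frac{516}{203129} - \frac{326440}{422064} = 516 \cdot \frac{1}{203129} - \frac{40805}{52758} = \frac{516}{203129} - \frac{40805}{52758} = - \frac{8261455717}{10716679782}$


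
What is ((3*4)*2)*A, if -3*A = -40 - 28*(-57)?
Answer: -12448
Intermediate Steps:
A = -1556/3 (A = -(-40 - 28*(-57))/3 = -(-40 + 1596)/3 = -1/3*1556 = -1556/3 ≈ -518.67)
((3*4)*2)*A = ((3*4)*2)*(-1556/3) = (12*2)*(-1556/3) = 24*(-1556/3) = -12448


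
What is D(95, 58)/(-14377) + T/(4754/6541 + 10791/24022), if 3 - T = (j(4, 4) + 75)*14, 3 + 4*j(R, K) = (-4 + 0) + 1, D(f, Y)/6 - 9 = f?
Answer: -121993572453540/139823527877 ≈ -872.48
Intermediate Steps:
D(f, Y) = 54 + 6*f
j(R, K) = -3/2 (j(R, K) = -3/4 + ((-4 + 0) + 1)/4 = -3/4 + (-4 + 1)/4 = -3/4 + (1/4)*(-3) = -3/4 - 3/4 = -3/2)
T = -1026 (T = 3 - (-3/2 + 75)*14 = 3 - 147*14/2 = 3 - 1*1029 = 3 - 1029 = -1026)
D(95, 58)/(-14377) + T/(4754/6541 + 10791/24022) = (54 + 6*95)/(-14377) - 1026/(4754/6541 + 10791/24022) = (54 + 570)*(-1/14377) - 1026/(4754*(1/6541) + 10791*(1/24022)) = 624*(-1/14377) - 1026/(4754/6541 + 10791/24022) = -624/14377 - 1026/184784519/157127902 = -624/14377 - 1026*157127902/184784519 = -624/14377 - 8484906708/9725501 = -121993572453540/139823527877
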